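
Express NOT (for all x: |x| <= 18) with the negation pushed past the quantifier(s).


¬(for all x: φ) = there exists x: ¬φ, and ¬(there exists x: φ) = for all x: ¬φ.
Apply to the universal statement.

there exists x: NOT(|x| <= 18)


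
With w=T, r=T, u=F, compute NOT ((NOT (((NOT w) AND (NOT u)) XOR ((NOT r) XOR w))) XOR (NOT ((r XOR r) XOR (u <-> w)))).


Substitute w=T, r=T, u=F:
… (earlier sub-steps elided)
NOT r = F
(NOT r) XOR w = F XOR T = T
((NOT w) AND (NOT u)) XOR ((NOT r) XOR w) = F XOR T = T
NOT (((NOT w) AND (NOT u)) XOR ((NOT r) XOR w)) = F
r XOR r = T XOR T = F
u <-> w = F <-> T = F
(r XOR r) XOR (u <-> w) = F XOR F = F
NOT ((r XOR r) XOR (u <-> w)) = T
(NOT (((NOT w) AND (NOT u)) XOR ((NOT r) XOR w))) XOR (NOT ((r XOR r) XOR (u <-> w))) = F XOR T = T
NOT ((NOT (((NOT w) AND (NOT u)) XOR ((NOT r) XOR w))) XOR (NOT ((r XOR r) XOR (u <-> w)))) = F

F


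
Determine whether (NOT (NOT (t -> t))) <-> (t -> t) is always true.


Build the truth table over {t}:
t | φ
-----
F | T
T | T
Every row evaluates to true.

Yes, it is a tautology.


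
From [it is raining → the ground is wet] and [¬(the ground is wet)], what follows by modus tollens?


Modus tollens: from (P → Q) and ¬Q, infer ¬P.
Q = 'the ground is wet' is denied; since P → Q, P must also fail.

Not (it is raining).


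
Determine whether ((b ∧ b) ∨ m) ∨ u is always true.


Build the truth table over {b, m, u}:
b | m | u | φ
-------------
F | F | F | F
T | F | F | T
F | T | F | T
T | T | F | T
F | F | T | T
T | F | T | T
F | T | T | T
T | T | T | T
Counterexample at row 1: with b=F, m=F, u=F, the formula is F.

No, it is not a tautology.


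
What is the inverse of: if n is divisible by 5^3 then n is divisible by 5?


The inverse of (P → Q) is (¬P → ¬Q). It is equivalent to the converse, not to the original.
Here P = 'n is divisible by 5^3' and Q = 'n is divisible by 5'.

If not (n is divisible by 5^3), then not (n is divisible by 5).


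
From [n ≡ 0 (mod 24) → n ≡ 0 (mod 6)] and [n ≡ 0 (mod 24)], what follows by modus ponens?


Modus ponens: from (P → Q) and P, infer Q.
P = 'n ≡ 0 (mod 24)' is asserted, and P → Q holds, so Q follows.

n ≡ 0 (mod 6).


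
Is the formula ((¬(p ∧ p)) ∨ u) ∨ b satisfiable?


Search for a satisfying assignment over {b, p, u}.
Try b=F, p=F, u=F: the formula evaluates to T.
A satisfying assignment exists.

Satisfiable.


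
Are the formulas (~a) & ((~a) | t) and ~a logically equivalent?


Compare truth tables:
a | t | φ | ψ
-------------
False | False | True | True
True | False | False | False
False | True | True | True
True | True | False | False
The columns φ and ψ agree on every row.

Yes, they are logically equivalent.


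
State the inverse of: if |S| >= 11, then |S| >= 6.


The inverse of (P → Q) is (¬P → ¬Q). It is equivalent to the converse, not to the original.
Here P = '|S| >= 11' and Q = '|S| >= 6'.

If not (|S| >= 11), then not (|S| >= 6).


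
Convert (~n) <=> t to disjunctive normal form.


Step 1: (¬n) ↔ t is true exactly when both agree: ((¬n) ∧ t) ∨ (¬(¬n) ∧ ¬t).
Step 2: Eliminate any double negations (¬¬X = X).

((~n) & t) | (n & (~t))


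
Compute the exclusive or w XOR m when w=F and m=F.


Exclusive or is true when exactly one operand is true.
Substitute: w=F, m=F.
F XOR F evaluates to F.

F


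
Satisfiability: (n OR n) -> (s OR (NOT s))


Search for a satisfying assignment over {n, s}.
Try n=F, s=F: the formula evaluates to T.
A satisfying assignment exists.

Satisfiable.


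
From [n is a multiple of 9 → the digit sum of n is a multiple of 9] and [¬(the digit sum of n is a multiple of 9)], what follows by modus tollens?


Modus tollens: from (P → Q) and ¬Q, infer ¬P.
Q = 'the digit sum of n is a multiple of 9' is denied; since P → Q, P must also fail.

Not (n is a multiple of 9).


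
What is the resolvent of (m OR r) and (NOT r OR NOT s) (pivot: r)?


The clauses contain complementary literals r and NOTr.
Resolution eliminates this pair and disjoins the remaining literals (merging duplicates).

(m OR NOT s)


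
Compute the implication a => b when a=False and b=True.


Implication is false only when antecedent is true and consequent is false.
Substitute: a=False, b=True.
False => True evaluates to True.

True


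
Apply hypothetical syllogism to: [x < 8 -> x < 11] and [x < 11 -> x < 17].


Hypothetical syllogism: from (P → Q) and (Q → R), infer (P → R).
Chain the two implications through the shared middle term 'x < 11'.

x < 8 -> x < 17


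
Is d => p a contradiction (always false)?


Truth table over {d, p}:
d | p | φ
---------
False | False | True
True | False | False
False | True | True
True | True | True
Satisfying assignment at row 1: d=False, p=False gives True.

No, it is not a contradiction.


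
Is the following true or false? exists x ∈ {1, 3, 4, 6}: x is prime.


Evaluate the predicate on each element: 1:False, 3:True, 4:False, 6:False.
Witness x = 3 satisfies the predicate.

True


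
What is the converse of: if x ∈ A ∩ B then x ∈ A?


The converse of (P → Q) is (Q → P). It is not in general equivalent to the original.
Here P = 'x ∈ A ∩ B' and Q = 'x ∈ A'.

If x ∈ A, then x ∈ A ∩ B.


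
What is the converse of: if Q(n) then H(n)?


The converse of (P → Q) is (Q → P). It is not in general equivalent to the original.
Here P = 'Q(n)' and Q = 'H(n)'.

If H(n), then Q(n).


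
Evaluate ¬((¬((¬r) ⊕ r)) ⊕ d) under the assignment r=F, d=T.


Substitute r=F, d=T:
¬r = T
(¬r) ⊕ r = T ⊕ F = T
¬((¬r) ⊕ r) = F
(¬((¬r) ⊕ r)) ⊕ d = F ⊕ T = T
¬((¬((¬r) ⊕ r)) ⊕ d) = F

F


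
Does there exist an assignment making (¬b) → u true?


Search for a satisfying assignment over {b, u}.
Try b=T, u=F: the formula evaluates to T.
A satisfying assignment exists.

Satisfiable.


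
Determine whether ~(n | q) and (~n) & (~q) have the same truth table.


Compare truth tables:
n | q | φ | ψ
-------------
False | False | True | True
True | False | False | False
False | True | False | False
True | True | False | False
The columns φ and ψ agree on every row.

Yes, they are logically equivalent.


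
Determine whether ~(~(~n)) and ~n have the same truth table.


Compare truth tables:
n | φ | ψ
---------
False | True | True
True | False | False
The columns φ and ψ agree on every row.

Yes, they are logically equivalent.


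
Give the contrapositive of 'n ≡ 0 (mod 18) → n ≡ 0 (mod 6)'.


The contrapositive of (P → Q) is (¬Q → ¬P); it is logically equivalent to the original.
Here P = 'n ≡ 0 (mod 18)' and Q = 'n ≡ 0 (mod 6)'.

If not (n ≡ 0 (mod 6)), then not (n ≡ 0 (mod 18)).


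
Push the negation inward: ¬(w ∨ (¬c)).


De Morgan: the negation of a disjunction is the conjunction of the negations.
Distribute ¬ across ∨, flipping it to ∧, and negate each literal.

(¬w) ∧ c


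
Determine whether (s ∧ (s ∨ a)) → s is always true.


Build the truth table over {a, s}:
a | s | φ
---------
F | F | T
T | F | T
F | T | T
T | T | T
Every row evaluates to true.

Yes, it is a tautology.


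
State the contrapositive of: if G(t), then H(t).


The contrapositive of (P → Q) is (¬Q → ¬P); it is logically equivalent to the original.
Here P = 'G(t)' and Q = 'H(t)'.

If not (H(t)), then not (G(t)).


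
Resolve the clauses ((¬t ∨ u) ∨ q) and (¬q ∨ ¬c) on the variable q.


The clauses contain complementary literals q and ¬q.
Resolution eliminates this pair and disjoins the remaining literals (merging duplicates).

((¬t ∨ u) ∨ ¬c)


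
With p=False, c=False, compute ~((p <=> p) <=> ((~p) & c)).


Substitute p=False, c=False:
p <=> p = False <=> False = True
~p = True
(~p) & c = True & False = False
(p <=> p) <=> ((~p) & c) = True <=> False = False
~((p <=> p) <=> ((~p) & c)) = True

True


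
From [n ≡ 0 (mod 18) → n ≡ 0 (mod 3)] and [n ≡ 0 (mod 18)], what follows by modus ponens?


Modus ponens: from (P → Q) and P, infer Q.
P = 'n ≡ 0 (mod 18)' is asserted, and P → Q holds, so Q follows.

n ≡ 0 (mod 3).


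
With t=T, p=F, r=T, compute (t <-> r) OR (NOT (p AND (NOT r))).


Substitute t=T, p=F, r=T:
t <-> r = T <-> T = T
NOT r = F
p AND (NOT r) = F AND F = F
NOT (p AND (NOT r)) = T
(t <-> r) OR (NOT (p AND (NOT r))) = T OR T = T

T


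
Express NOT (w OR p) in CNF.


Step 1: Apply De Morgan: ¬(w ∨ p) = ¬w ∧ ¬p.

(NOT w) AND (NOT p)


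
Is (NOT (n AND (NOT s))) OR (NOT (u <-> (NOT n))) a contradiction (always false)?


Truth table over {n, s, u}:
n | s | u | φ
-------------
F | F | F | T
T | F | F | F
F | T | F | T
T | T | F | T
F | F | T | T
T | F | T | T
F | T | T | T
T | T | T | T
Satisfying assignment at row 1: n=F, s=F, u=F gives T.

No, it is not a contradiction.


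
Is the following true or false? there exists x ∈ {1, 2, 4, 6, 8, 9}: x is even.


Evaluate the predicate on each element: 1:F, 2:T, 4:T, 6:T, 8:T, 9:F.
Witness x = 2 satisfies the predicate.

T


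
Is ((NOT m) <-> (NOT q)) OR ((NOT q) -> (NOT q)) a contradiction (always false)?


Truth table over {m, q}:
m | q | φ
---------
F | F | T
T | F | T
F | T | T
T | T | T
Satisfying assignment at row 1: m=F, q=F gives T.

No, it is not a contradiction.


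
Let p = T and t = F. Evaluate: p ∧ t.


Conjunction is true only when both operands are true.
Substitute: p=T, t=F.
T ∧ F evaluates to F.

F


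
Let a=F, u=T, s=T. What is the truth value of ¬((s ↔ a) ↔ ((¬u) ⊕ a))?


Substitute a=F, u=T, s=T:
s ↔ a = T ↔ F = F
¬u = F
(¬u) ⊕ a = F ⊕ F = F
(s ↔ a) ↔ ((¬u) ⊕ a) = F ↔ F = T
¬((s ↔ a) ↔ ((¬u) ⊕ a)) = F

F


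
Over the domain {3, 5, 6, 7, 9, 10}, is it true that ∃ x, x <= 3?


Evaluate the predicate on each element: 3:T, 5:F, 6:F, 7:F, 9:F, 10:F.
Witness x = 3 satisfies the predicate.

T


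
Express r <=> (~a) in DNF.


Step 1: r ↔ (¬a) is true exactly when both agree: (r ∧ (¬a)) ∨ (¬r ∧ ¬(¬a)).
Step 2: Eliminate any double negations (¬¬X = X).

(r & (~a)) | ((~r) & a)


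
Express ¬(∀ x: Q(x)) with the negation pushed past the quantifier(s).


¬(∀ x: φ) = ∃ x: ¬φ, and ¬(∃ x: φ) = ∀ x: ¬φ.
Apply to the universal statement.

∃ x: ¬(Q(x))


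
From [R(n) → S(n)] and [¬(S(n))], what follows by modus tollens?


Modus tollens: from (P → Q) and ¬Q, infer ¬P.
Q = 'S(n)' is denied; since P → Q, P must also fail.

Not (R(n)).


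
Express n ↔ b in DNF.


Step 1: n ↔ b is true exactly when both agree: (n ∧ b) ∨ (¬n ∧ ¬b).

(n ∧ b) ∨ ((¬n) ∧ (¬b))


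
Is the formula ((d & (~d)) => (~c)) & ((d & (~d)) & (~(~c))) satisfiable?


Check all 4 assignments over {c, d}:
c | d | φ
---------
False | False | False
True | False | False
False | True | False
True | True | False
No assignment makes the formula true.

Unsatisfiable.


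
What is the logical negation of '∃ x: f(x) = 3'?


¬(∀ x: φ) = ∃ x: ¬φ, and ¬(∃ x: φ) = ∀ x: ¬φ.
Apply to the existential statement.

∀ x: ¬(f(x) = 3)


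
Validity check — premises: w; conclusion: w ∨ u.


This matches the form of disjunction introduction: the conclusion follows in every model of the premises.

Valid.


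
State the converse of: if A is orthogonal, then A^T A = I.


The converse of (P → Q) is (Q → P). It is not in general equivalent to the original.
Here P = 'A is orthogonal' and Q = 'A^T A = I'.

If A^T A = I, then A is orthogonal.


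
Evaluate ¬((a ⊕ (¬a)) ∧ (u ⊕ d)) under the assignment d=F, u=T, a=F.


Substitute d=F, u=T, a=F:
¬a = T
a ⊕ (¬a) = F ⊕ T = T
u ⊕ d = T ⊕ F = T
(a ⊕ (¬a)) ∧ (u ⊕ d) = T ∧ T = T
¬((a ⊕ (¬a)) ∧ (u ⊕ d)) = F

F


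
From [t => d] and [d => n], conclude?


Hypothetical syllogism: from (P → Q) and (Q → R), infer (P → R).
Chain the two implications through the shared middle term 'd'.

t => n


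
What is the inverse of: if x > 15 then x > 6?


The inverse of (P → Q) is (¬P → ¬Q). It is equivalent to the converse, not to the original.
Here P = 'x > 15' and Q = 'x > 6'.

If not (x > 15), then not (x > 6).


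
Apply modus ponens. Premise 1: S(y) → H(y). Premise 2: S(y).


Modus ponens: from (P → Q) and P, infer Q.
P = 'S(y)' is asserted, and P → Q holds, so Q follows.

H(y).


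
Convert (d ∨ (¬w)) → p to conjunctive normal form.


Step 1: Rewrite as ¬(d ∨ (¬w)) ∨ p = (¬d ∧ ¬(¬w)) ∨ p.
Step 2: Distribute ∨ over ∧.
Step 3: Eliminate any double negations (¬¬X = X).

((¬d) ∨ p) ∧ (w ∨ p)


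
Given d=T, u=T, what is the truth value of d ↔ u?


Biconditional is true when both operands have the same truth value.
Substitute: d=T, u=T.
T ↔ T evaluates to T.

T


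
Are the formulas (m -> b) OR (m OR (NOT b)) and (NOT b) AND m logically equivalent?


Compare truth tables:
b | m | φ | ψ
-------------
F | F | T | F
T | F | T | F
F | T | T | T
T | T | T | F
They differ at row 1 (b=F, m=F): φ=T but ψ=F.

No, they are not logically equivalent.


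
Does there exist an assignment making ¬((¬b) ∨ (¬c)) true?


Search for a satisfying assignment over {b, c}.
Try b=T, c=T: the formula evaluates to T.
A satisfying assignment exists.

Satisfiable.


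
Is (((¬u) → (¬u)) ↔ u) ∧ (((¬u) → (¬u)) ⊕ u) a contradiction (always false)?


Truth table over {u}:
u | φ
-----
F | F
T | F
Every row is false.

Yes, it is a contradiction.


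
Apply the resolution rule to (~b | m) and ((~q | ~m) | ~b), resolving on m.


The clauses contain complementary literals m and ~m.
Resolution eliminates this pair and disjoins the remaining literals (merging duplicates).

(~b | ~q)


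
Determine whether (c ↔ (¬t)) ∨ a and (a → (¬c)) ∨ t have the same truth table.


Compare truth tables:
a | c | t | φ | ψ
-----------------
F | F | F | F | T
T | F | F | T | T
F | T | F | T | T
T | T | F | T | F
F | F | T | T | T
T | F | T | T | T
F | T | T | F | T
T | T | T | T | T
They differ at row 1 (a=F, c=F, t=F): φ=F but ψ=T.

No, they are not logically equivalent.


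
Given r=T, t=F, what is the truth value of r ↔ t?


Biconditional is true when both operands have the same truth value.
Substitute: r=T, t=F.
T ↔ F evaluates to F.

F


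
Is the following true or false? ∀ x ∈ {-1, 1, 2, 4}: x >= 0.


Evaluate the predicate on each element: -1:F, 1:T, 2:T, 4:T.
Counterexample x = -1 fails the predicate.

F


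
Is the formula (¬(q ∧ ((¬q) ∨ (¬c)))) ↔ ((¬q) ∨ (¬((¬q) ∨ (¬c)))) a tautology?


Build the truth table over {c, q}:
c | q | φ
---------
F | F | T
T | F | T
F | T | T
T | T | T
Every row evaluates to true.

Yes, it is a tautology.


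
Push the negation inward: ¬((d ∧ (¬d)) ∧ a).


De Morgan: the negation of a conjunction is the disjunction of the negations.
Distribute ¬ across ∧, flipping it to ∨, and negate each literal.

((¬d) ∨ d) ∨ (¬a)


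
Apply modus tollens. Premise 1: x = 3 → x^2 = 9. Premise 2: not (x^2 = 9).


Modus tollens: from (P → Q) and ¬Q, infer ¬P.
Q = 'x^2 = 9' is denied; since P → Q, P must also fail.

Not (x = 3).


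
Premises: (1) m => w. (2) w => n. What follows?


Hypothetical syllogism: from (P → Q) and (Q → R), infer (P → R).
Chain the two implications through the shared middle term 'w'.

m => n


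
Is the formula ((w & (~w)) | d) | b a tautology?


Build the truth table over {b, d, w}:
b | d | w | φ
-------------
False | False | False | False
True | False | False | True
False | True | False | True
True | True | False | True
False | False | True | False
True | False | True | True
False | True | True | True
True | True | True | True
Counterexample at row 1: with b=False, d=False, w=False, the formula is False.

No, it is not a tautology.


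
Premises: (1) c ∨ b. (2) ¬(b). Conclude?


Disjunctive syllogism: from (P ∨ Q) and ¬P, infer Q.
One disjunct, 'b', is ruled out; the other must hold.

c


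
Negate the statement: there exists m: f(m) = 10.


¬(for all x: φ) = there exists x: ¬φ, and ¬(there exists x: φ) = for all x: ¬φ.
Apply to the existential statement.

for all m: NOT(f(m) = 10)


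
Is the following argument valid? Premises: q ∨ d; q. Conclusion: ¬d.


This is affirming a disjunct (fallacy). There exist truth assignments where the premises are all true but the conclusion is false.

Invalid.


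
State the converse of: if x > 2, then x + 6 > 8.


The converse of (P → Q) is (Q → P). It is not in general equivalent to the original.
Here P = 'x > 2' and Q = 'x + 6 > 8'.

If x + 6 > 8, then x > 2.


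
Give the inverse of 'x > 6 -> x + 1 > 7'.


The inverse of (P → Q) is (¬P → ¬Q). It is equivalent to the converse, not to the original.
Here P = 'x > 6' and Q = 'x + 1 > 7'.

If not (x > 6), then not (x + 1 > 7).


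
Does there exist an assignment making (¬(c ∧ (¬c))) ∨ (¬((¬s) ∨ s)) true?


Search for a satisfying assignment over {c, s}.
Try c=F, s=F: the formula evaluates to T.
A satisfying assignment exists.

Satisfiable.


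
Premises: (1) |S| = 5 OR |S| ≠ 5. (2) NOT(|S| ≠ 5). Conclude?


Disjunctive syllogism: from (P ∨ Q) and ¬P, infer Q.
One disjunct, '|S| ≠ 5', is ruled out; the other must hold.

|S| = 5


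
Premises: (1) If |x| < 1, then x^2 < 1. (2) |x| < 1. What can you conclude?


Modus ponens: from (P → Q) and P, infer Q.
P = '|x| < 1' is asserted, and P → Q holds, so Q follows.

x^2 < 1.


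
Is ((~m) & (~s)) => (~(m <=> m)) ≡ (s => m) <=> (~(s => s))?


Compare truth tables:
m | s | φ | ψ
-------------
False | False | False | False
True | False | True | False
False | True | True | True
True | True | True | False
They differ at row 2 (m=True, s=False): φ=True but ψ=False.

No, they are not logically equivalent.


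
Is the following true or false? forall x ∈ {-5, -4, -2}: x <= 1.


Evaluate the predicate on each element: -5:True, -4:True, -2:True.
Every element satisfies the predicate.

True


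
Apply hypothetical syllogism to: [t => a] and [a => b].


Hypothetical syllogism: from (P → Q) and (Q → R), infer (P → R).
Chain the two implications through the shared middle term 'a'.

t => b


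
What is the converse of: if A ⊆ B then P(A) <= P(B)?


The converse of (P → Q) is (Q → P). It is not in general equivalent to the original.
Here P = 'A ⊆ B' and Q = 'P(A) <= P(B)'.

If P(A) <= P(B), then A ⊆ B.


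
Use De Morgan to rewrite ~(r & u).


De Morgan: the negation of a conjunction is the disjunction of the negations.
Distribute ~ across &, flipping it to |, and negate each literal.

(~r) | (~u)


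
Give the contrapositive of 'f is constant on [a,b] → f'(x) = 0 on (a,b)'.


The contrapositive of (P → Q) is (¬Q → ¬P); it is logically equivalent to the original.
Here P = 'f is constant on [a,b]' and Q = 'f'(x) = 0 on (a,b)'.

If not (f'(x) = 0 on (a,b)), then not (f is constant on [a,b]).


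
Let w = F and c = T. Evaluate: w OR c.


Disjunction is false only when both operands are false.
Substitute: w=F, c=T.
F OR T evaluates to T.

T


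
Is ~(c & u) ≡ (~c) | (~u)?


Compare truth tables:
c | u | φ | ψ
-------------
False | False | True | True
True | False | True | True
False | True | True | True
True | True | False | False
The columns φ and ψ agree on every row.

Yes, they are logically equivalent.


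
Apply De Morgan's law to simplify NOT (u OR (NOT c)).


De Morgan: the negation of a disjunction is the conjunction of the negations.
Distribute NOT across OR, flipping it to AND, and negate each literal.

(NOT u) AND c


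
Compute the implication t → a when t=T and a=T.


Implication is false only when antecedent is true and consequent is false.
Substitute: t=T, a=T.
T → T evaluates to T.

T


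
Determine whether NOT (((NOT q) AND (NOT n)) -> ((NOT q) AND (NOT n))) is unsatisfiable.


Truth table over {n, q}:
n | q | φ
---------
F | F | F
T | F | F
F | T | F
T | T | F
Every row is false.

Yes, it is a contradiction.


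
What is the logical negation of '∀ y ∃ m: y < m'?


Negation flips each quantifier (∀↔∃) and negates the inner predicate.
¬(∀ y ∃ m: φ) = ∃ y ∀ m: ¬φ.

∃ y ∀ m: ¬(y < m)


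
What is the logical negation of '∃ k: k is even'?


¬(∀ x: φ) = ∃ x: ¬φ, and ¬(∃ x: φ) = ∀ x: ¬φ.
Apply to the existential statement.

∀ k: ¬(k is even)


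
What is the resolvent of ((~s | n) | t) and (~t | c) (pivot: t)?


The clauses contain complementary literals t and ~t.
Resolution eliminates this pair and disjoins the remaining literals (merging duplicates).

((~s | n) | c)


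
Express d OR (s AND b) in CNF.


Step 1: Distribute ∨ over ∧: d ∨ (s ∧ b) = (d ∨ s) ∧ (d ∨ b).

(d OR s) AND (d OR b)


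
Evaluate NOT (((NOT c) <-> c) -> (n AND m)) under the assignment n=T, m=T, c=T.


Substitute n=T, m=T, c=T:
NOT c = F
(NOT c) <-> c = F <-> T = F
n AND m = T AND T = T
((NOT c) <-> c) -> (n AND m) = F -> T = T
NOT (((NOT c) <-> c) -> (n AND m)) = F

F


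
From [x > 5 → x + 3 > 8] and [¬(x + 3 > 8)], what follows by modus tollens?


Modus tollens: from (P → Q) and ¬Q, infer ¬P.
Q = 'x + 3 > 8' is denied; since P → Q, P must also fail.

Not (x > 5).


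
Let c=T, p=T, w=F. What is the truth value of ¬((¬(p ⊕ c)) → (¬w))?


Substitute c=T, p=T, w=F:
p ⊕ c = T ⊕ T = F
¬(p ⊕ c) = T
¬w = T
(¬(p ⊕ c)) → (¬w) = T → T = T
¬((¬(p ⊕ c)) → (¬w)) = F

F


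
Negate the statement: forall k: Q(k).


¬(forall x: φ) = exists x: ¬φ, and ¬(exists x: φ) = forall x: ¬φ.
Apply to the universal statement.

exists k: ~(Q(k))


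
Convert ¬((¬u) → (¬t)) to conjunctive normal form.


Step 1: Rewrite (¬u) → (¬t) as ¬(¬u) ∨ (¬t).
Step 2: Negate: ¬(¬(¬u) ∨ (¬t)) = (¬u) ∧ ¬(¬t) (De Morgan + double negation).
Step 3: Eliminate any double negations (¬¬X = X).

(¬u) ∧ t


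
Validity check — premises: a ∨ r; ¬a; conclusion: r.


This matches the form of disjunctive syllogism: the conclusion follows in every model of the premises.

Valid.


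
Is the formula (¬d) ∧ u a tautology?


Build the truth table over {d, u}:
d | u | φ
---------
F | F | F
T | F | F
F | T | T
T | T | F
Counterexample at row 1: with d=F, u=F, the formula is F.

No, it is not a tautology.


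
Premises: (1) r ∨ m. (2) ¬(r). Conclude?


Disjunctive syllogism: from (P ∨ Q) and ¬P, infer Q.
One disjunct, 'r', is ruled out; the other must hold.

m


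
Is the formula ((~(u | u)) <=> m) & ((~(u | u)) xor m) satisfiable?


Check all 4 assignments over {m, u}:
m | u | φ
---------
False | False | False
True | False | False
False | True | False
True | True | False
No assignment makes the formula true.

Unsatisfiable.


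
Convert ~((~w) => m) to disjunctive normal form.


Step 1: Rewrite implication then negate: ¬(¬(¬w) ∨ m) = (¬w) ∧ ¬m.

(~w) & (~m)


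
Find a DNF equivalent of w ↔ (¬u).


Step 1: w ↔ (¬u) is true exactly when both agree: (w ∧ (¬u)) ∨ (¬w ∧ ¬(¬u)).
Step 2: Eliminate any double negations (¬¬X = X).

(w ∧ (¬u)) ∨ ((¬w) ∧ u)


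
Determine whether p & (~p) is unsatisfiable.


Truth table over {p}:
p | φ
-----
False | False
True | False
Every row is false.

Yes, it is a contradiction.


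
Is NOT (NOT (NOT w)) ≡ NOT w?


Compare truth tables:
w | φ | ψ
---------
F | T | T
T | F | F
The columns φ and ψ agree on every row.

Yes, they are logically equivalent.


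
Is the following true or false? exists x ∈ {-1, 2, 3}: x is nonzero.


Evaluate the predicate on each element: -1:True, 2:True, 3:True.
Witness x = -1 satisfies the predicate.

True


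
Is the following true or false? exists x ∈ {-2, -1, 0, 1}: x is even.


Evaluate the predicate on each element: -2:True, -1:False, 0:True, 1:False.
Witness x = -2 satisfies the predicate.

True


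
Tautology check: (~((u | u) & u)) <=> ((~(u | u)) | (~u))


Build the truth table over {u}:
u | φ
-----
False | True
True | True
Every row evaluates to true.

Yes, it is a tautology.


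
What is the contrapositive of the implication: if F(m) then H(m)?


The contrapositive of (P → Q) is (¬Q → ¬P); it is logically equivalent to the original.
Here P = 'F(m)' and Q = 'H(m)'.

If not (H(m)), then not (F(m)).


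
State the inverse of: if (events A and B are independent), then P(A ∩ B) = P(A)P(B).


The inverse of (P → Q) is (¬P → ¬Q). It is equivalent to the converse, not to the original.
Here P = '(events A and B are independent)' and Q = 'P(A ∩ B) = P(A)P(B)'.

If not ((events A and B are independent)), then not (P(A ∩ B) = P(A)P(B)).


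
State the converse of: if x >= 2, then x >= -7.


The converse of (P → Q) is (Q → P). It is not in general equivalent to the original.
Here P = 'x >= 2' and Q = 'x >= -7'.

If x >= -7, then x >= 2.


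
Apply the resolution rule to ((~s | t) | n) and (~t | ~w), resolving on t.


The clauses contain complementary literals t and ~t.
Resolution eliminates this pair and disjoins the remaining literals (merging duplicates).

((n | ~s) | ~w)


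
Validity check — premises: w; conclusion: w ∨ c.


This matches the form of disjunction introduction: the conclusion follows in every model of the premises.

Valid.


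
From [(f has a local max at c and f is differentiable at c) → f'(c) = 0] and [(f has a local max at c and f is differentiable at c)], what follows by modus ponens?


Modus ponens: from (P → Q) and P, infer Q.
P = '(f has a local max at c and f is differentiable at c)' is asserted, and P → Q holds, so Q follows.

f'(c) = 0.


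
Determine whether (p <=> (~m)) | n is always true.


Build the truth table over {m, n, p}:
m | n | p | φ
-------------
False | False | False | False
True | False | False | True
False | True | False | True
True | True | False | True
False | False | True | True
True | False | True | False
False | True | True | True
True | True | True | True
Counterexample at row 1: with m=False, n=False, p=False, the formula is False.

No, it is not a tautology.


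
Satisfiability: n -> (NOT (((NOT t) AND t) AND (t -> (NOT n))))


Search for a satisfying assignment over {n, t}.
Try n=F, t=F: the formula evaluates to T.
A satisfying assignment exists.

Satisfiable.


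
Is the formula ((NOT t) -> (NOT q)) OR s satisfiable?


Search for a satisfying assignment over {q, s, t}.
Try q=F, s=F, t=F: the formula evaluates to T.
A satisfying assignment exists.

Satisfiable.


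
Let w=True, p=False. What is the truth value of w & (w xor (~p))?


Substitute w=True, p=False:
~p = True
w xor (~p) = True xor True = False
w & (w xor (~p)) = True & False = False

False


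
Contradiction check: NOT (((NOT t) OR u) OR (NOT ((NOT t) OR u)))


Truth table over {t, u}:
t | u | φ
---------
F | F | F
T | F | F
F | T | F
T | T | F
Every row is false.

Yes, it is a contradiction.


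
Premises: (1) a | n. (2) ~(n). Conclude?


Disjunctive syllogism: from (P ∨ Q) and ¬P, infer Q.
One disjunct, 'n', is ruled out; the other must hold.

a


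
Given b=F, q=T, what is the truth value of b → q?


Implication is false only when antecedent is true and consequent is false.
Substitute: b=F, q=T.
F → T evaluates to T.

T


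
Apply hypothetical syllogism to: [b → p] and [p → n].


Hypothetical syllogism: from (P → Q) and (Q → R), infer (P → R).
Chain the two implications through the shared middle term 'p'.

b → n


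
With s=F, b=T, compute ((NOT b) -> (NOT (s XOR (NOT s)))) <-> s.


Substitute s=F, b=T:
NOT b = F
NOT s = T
s XOR (NOT s) = F XOR T = T
NOT (s XOR (NOT s)) = F
(NOT b) -> (NOT (s XOR (NOT s))) = F -> F = T
((NOT b) -> (NOT (s XOR (NOT s)))) <-> s = T <-> F = F

F


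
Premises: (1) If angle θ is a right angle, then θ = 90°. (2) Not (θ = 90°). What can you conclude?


Modus tollens: from (P → Q) and ¬Q, infer ¬P.
Q = 'θ = 90°' is denied; since P → Q, P must also fail.

Not (angle θ is a right angle).


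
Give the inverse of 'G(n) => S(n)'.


The inverse of (P → Q) is (¬P → ¬Q). It is equivalent to the converse, not to the original.
Here P = 'G(n)' and Q = 'S(n)'.

If not (G(n)), then not (S(n)).


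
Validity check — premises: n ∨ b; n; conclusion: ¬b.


This is affirming a disjunct (fallacy). There exist truth assignments where the premises are all true but the conclusion is false.

Invalid.


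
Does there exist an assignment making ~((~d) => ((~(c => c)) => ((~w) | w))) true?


Check all 8 assignments over {c, d, w}:
c | d | w | φ
-------------
False | False | False | False
True | False | False | False
False | True | False | False
True | True | False | False
False | False | True | False
True | False | True | False
False | True | True | False
True | True | True | False
No assignment makes the formula true.

Unsatisfiable.


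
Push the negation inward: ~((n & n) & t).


De Morgan: the negation of a conjunction is the disjunction of the negations.
Distribute ~ across &, flipping it to |, and negate each literal.

((~n) | (~n)) | (~t)


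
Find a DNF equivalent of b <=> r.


Step 1: b ↔ r is true exactly when both agree: (b ∧ r) ∨ (¬b ∧ ¬r).

(b & r) | ((~b) & (~r))


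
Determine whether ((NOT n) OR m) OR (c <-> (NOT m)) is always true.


Build the truth table over {c, m, n}:
c | m | n | φ
-------------
F | F | F | T
T | F | F | T
F | T | F | T
T | T | F | T
F | F | T | F
T | F | T | T
F | T | T | T
T | T | T | T
Counterexample at row 5: with c=F, m=F, n=T, the formula is F.

No, it is not a tautology.


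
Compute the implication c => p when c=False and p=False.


Implication is false only when antecedent is true and consequent is false.
Substitute: c=False, p=False.
False => False evaluates to True.

True


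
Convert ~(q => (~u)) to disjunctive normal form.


Step 1: Rewrite implication then negate: ¬(¬q ∨ (¬u)) = q ∧ ¬(¬u).
Step 2: Eliminate any double negations (¬¬X = X).

q & u


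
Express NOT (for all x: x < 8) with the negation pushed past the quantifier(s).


¬(for all x: φ) = there exists x: ¬φ, and ¬(there exists x: φ) = for all x: ¬φ.
Apply to the universal statement.

there exists x: NOT(x < 8)


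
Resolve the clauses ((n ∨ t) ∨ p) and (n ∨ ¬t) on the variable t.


The clauses contain complementary literals t and ¬t.
Resolution eliminates this pair and disjoins the remaining literals (merging duplicates).

(n ∨ p)


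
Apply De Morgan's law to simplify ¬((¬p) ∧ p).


De Morgan: the negation of a conjunction is the disjunction of the negations.
Distribute ¬ across ∧, flipping it to ∨, and negate each literal.

p ∨ (¬p)


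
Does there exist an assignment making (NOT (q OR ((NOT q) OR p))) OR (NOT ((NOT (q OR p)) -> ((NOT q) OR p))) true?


Check all 4 assignments over {p, q}:
p | q | φ
---------
F | F | F
T | F | F
F | T | F
T | T | F
No assignment makes the formula true.

Unsatisfiable.


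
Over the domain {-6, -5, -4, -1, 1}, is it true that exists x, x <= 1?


Evaluate the predicate on each element: -6:True, -5:True, -4:True, -1:True, 1:True.
Witness x = -6 satisfies the predicate.

True


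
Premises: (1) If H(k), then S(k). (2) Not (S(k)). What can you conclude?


Modus tollens: from (P → Q) and ¬Q, infer ¬P.
Q = 'S(k)' is denied; since P → Q, P must also fail.

Not (H(k)).


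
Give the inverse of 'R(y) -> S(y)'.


The inverse of (P → Q) is (¬P → ¬Q). It is equivalent to the converse, not to the original.
Here P = 'R(y)' and Q = 'S(y)'.

If not (R(y)), then not (S(y)).


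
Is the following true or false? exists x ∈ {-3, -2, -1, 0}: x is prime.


Evaluate the predicate on each element: -3:False, -2:False, -1:False, 0:False.
No element satisfies the predicate.

False


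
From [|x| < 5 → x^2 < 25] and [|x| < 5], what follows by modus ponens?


Modus ponens: from (P → Q) and P, infer Q.
P = '|x| < 5' is asserted, and P → Q holds, so Q follows.

x^2 < 25.


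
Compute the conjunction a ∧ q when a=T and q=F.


Conjunction is true only when both operands are true.
Substitute: a=T, q=F.
T ∧ F evaluates to F.

F


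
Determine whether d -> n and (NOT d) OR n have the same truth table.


Compare truth tables:
d | n | φ | ψ
-------------
F | F | T | T
T | F | F | F
F | T | T | T
T | T | T | T
The columns φ and ψ agree on every row.

Yes, they are logically equivalent.


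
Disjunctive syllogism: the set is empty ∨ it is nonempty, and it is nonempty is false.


Disjunctive syllogism: from (P ∨ Q) and ¬P, infer Q.
One disjunct, 'it is nonempty', is ruled out; the other must hold.

the set is empty


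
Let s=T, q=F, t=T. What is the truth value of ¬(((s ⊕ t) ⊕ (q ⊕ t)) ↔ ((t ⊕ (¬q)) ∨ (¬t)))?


Substitute s=T, q=F, t=T:
s ⊕ t = T ⊕ T = F
q ⊕ t = F ⊕ T = T
(s ⊕ t) ⊕ (q ⊕ t) = F ⊕ T = T
¬q = T
t ⊕ (¬q) = T ⊕ T = F
¬t = F
(t ⊕ (¬q)) ∨ (¬t) = F ∨ F = F
((s ⊕ t) ⊕ (q ⊕ t)) ↔ ((t ⊕ (¬q)) ∨ (¬t)) = T ↔ F = F
¬(((s ⊕ t) ⊕ (q ⊕ t)) ↔ ((t ⊕ (¬q)) ∨ (¬t))) = T

T


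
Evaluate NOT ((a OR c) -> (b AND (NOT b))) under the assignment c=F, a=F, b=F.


Substitute c=F, a=F, b=F:
a OR c = F OR F = F
NOT b = T
b AND (NOT b) = F AND T = F
(a OR c) -> (b AND (NOT b)) = F -> F = T
NOT ((a OR c) -> (b AND (NOT b))) = F

F


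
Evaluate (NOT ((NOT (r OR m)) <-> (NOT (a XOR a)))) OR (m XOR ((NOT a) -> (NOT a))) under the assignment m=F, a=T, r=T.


Substitute m=F, a=T, r=T:
… (earlier sub-steps elided)
NOT (r OR m) = F
a XOR a = T XOR T = F
NOT (a XOR a) = T
(NOT (r OR m)) <-> (NOT (a XOR a)) = F <-> T = F
NOT ((NOT (r OR m)) <-> (NOT (a XOR a))) = T
NOT a = F
NOT a = F
(NOT a) -> (NOT a) = F -> F = T
m XOR ((NOT a) -> (NOT a)) = F XOR T = T
(NOT ((NOT (r OR m)) <-> (NOT (a XOR a)))) OR (m XOR ((NOT a) -> (NOT a))) = T OR T = T

T


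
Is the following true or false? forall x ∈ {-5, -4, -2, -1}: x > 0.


Evaluate the predicate on each element: -5:False, -4:False, -2:False, -1:False.
Counterexample x = -5 fails the predicate.

False


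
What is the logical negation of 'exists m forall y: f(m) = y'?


Negation flips each quantifier (∀↔∃) and negates the inner predicate.
¬(exists m forall y: φ) = forall m exists y: ¬φ.

forall m exists y: ~(f(m) = y)


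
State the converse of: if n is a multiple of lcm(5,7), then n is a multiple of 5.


The converse of (P → Q) is (Q → P). It is not in general equivalent to the original.
Here P = 'n is a multiple of lcm(5,7)' and Q = 'n is a multiple of 5'.

If n is a multiple of 5, then n is a multiple of lcm(5,7).


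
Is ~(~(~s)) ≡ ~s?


Compare truth tables:
s | φ | ψ
---------
False | True | True
True | False | False
The columns φ and ψ agree on every row.

Yes, they are logically equivalent.


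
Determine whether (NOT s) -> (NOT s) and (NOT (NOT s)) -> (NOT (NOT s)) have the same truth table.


Compare truth tables:
s | φ | ψ
---------
F | T | T
T | T | T
The columns φ and ψ agree on every row.

Yes, they are logically equivalent.


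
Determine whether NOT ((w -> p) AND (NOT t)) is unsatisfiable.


Truth table over {p, t, w}:
p | t | w | φ
-------------
F | F | F | F
T | F | F | F
F | T | F | T
T | T | F | T
F | F | T | T
T | F | T | F
F | T | T | T
T | T | T | T
Satisfying assignment at row 3: p=F, t=T, w=F gives T.

No, it is not a contradiction.


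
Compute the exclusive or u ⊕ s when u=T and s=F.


Exclusive or is true when exactly one operand is true.
Substitute: u=T, s=F.
T ⊕ F evaluates to T.

T


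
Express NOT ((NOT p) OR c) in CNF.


Step 1: Apply De Morgan: ¬((¬p) ∨ c) = ¬(¬p) ∧ ¬c.
Step 2: Eliminate any double negations (¬¬X = X).

p AND (NOT c)


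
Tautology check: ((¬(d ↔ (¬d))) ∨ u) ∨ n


Build the truth table over {d, n, u}:
d | n | u | φ
-------------
F | F | F | T
T | F | F | T
F | T | F | T
T | T | F | T
F | F | T | T
T | F | T | T
F | T | T | T
T | T | T | T
Every row evaluates to true.

Yes, it is a tautology.


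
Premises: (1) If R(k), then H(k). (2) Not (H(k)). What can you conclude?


Modus tollens: from (P → Q) and ¬Q, infer ¬P.
Q = 'H(k)' is denied; since P → Q, P must also fail.

Not (R(k)).


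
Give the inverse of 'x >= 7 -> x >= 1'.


The inverse of (P → Q) is (¬P → ¬Q). It is equivalent to the converse, not to the original.
Here P = 'x >= 7' and Q = 'x >= 1'.

If not (x >= 7), then not (x >= 1).


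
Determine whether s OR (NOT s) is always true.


Build the truth table over {s}:
s | φ
-----
F | T
T | T
Every row evaluates to true.

Yes, it is a tautology.


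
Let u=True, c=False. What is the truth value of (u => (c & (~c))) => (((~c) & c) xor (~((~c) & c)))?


Substitute u=True, c=False:
~c = True
c & (~c) = False & True = False
u => (c & (~c)) = True => False = False
~c = True
(~c) & c = True & False = False
~c = True
(~c) & c = True & False = False
~((~c) & c) = True
((~c) & c) xor (~((~c) & c)) = False xor True = True
(u => (c & (~c))) => (((~c) & c) xor (~((~c) & c))) = False => True = True

True


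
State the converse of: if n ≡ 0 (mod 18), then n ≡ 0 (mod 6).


The converse of (P → Q) is (Q → P). It is not in general equivalent to the original.
Here P = 'n ≡ 0 (mod 18)' and Q = 'n ≡ 0 (mod 6)'.

If n ≡ 0 (mod 6), then n ≡ 0 (mod 18).


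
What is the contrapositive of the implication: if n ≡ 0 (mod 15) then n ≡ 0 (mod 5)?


The contrapositive of (P → Q) is (¬Q → ¬P); it is logically equivalent to the original.
Here P = 'n ≡ 0 (mod 15)' and Q = 'n ≡ 0 (mod 5)'.

If not (n ≡ 0 (mod 5)), then not (n ≡ 0 (mod 15)).


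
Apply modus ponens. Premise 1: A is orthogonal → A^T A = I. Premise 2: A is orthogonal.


Modus ponens: from (P → Q) and P, infer Q.
P = 'A is orthogonal' is asserted, and P → Q holds, so Q follows.

A^T A = I.


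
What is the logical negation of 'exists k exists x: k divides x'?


Negation flips each quantifier (∀↔∃) and negates the inner predicate.
¬(exists k exists x: φ) = forall k forall x: ¬φ.

forall k forall x: ~(k divides x)


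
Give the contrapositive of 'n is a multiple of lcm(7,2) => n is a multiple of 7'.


The contrapositive of (P → Q) is (¬Q → ¬P); it is logically equivalent to the original.
Here P = 'n is a multiple of lcm(7,2)' and Q = 'n is a multiple of 7'.

If not (n is a multiple of 7), then not (n is a multiple of lcm(7,2)).


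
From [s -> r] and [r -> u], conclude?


Hypothetical syllogism: from (P → Q) and (Q → R), infer (P → R).
Chain the two implications through the shared middle term 'r'.

s -> u


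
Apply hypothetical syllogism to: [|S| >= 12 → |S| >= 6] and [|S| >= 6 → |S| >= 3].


Hypothetical syllogism: from (P → Q) and (Q → R), infer (P → R).
Chain the two implications through the shared middle term '|S| >= 6'.

|S| >= 12 → |S| >= 3


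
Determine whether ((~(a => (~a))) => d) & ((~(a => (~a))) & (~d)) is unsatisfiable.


Truth table over {a, d}:
a | d | φ
---------
False | False | False
True | False | False
False | True | False
True | True | False
Every row is false.

Yes, it is a contradiction.


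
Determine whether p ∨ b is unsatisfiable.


Truth table over {b, p}:
b | p | φ
---------
F | F | F
T | F | T
F | T | T
T | T | T
Satisfying assignment at row 2: b=T, p=F gives T.

No, it is not a contradiction.
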